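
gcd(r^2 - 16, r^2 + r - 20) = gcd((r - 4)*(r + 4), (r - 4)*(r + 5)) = r - 4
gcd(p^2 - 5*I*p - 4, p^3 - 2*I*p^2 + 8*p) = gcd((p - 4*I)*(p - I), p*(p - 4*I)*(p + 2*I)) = p - 4*I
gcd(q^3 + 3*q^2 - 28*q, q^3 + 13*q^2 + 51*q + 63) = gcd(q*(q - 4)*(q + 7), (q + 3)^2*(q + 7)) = q + 7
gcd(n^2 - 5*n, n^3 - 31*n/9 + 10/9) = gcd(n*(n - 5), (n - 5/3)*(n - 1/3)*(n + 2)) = 1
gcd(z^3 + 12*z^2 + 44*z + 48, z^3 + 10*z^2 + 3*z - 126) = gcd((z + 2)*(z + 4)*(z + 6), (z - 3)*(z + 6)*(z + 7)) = z + 6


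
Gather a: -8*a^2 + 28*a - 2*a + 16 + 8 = -8*a^2 + 26*a + 24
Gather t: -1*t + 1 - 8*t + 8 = 9 - 9*t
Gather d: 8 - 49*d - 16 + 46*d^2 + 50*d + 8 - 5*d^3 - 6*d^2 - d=-5*d^3 + 40*d^2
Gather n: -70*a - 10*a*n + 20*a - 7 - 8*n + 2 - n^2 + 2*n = -50*a - n^2 + n*(-10*a - 6) - 5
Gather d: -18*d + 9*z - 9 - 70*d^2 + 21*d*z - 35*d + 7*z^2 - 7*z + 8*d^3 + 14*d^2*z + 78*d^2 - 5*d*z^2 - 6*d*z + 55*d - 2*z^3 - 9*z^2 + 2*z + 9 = 8*d^3 + d^2*(14*z + 8) + d*(-5*z^2 + 15*z + 2) - 2*z^3 - 2*z^2 + 4*z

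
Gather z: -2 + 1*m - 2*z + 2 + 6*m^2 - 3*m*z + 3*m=6*m^2 + 4*m + z*(-3*m - 2)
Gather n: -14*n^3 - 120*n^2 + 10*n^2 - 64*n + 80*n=-14*n^3 - 110*n^2 + 16*n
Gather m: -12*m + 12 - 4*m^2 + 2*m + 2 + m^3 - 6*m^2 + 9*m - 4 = m^3 - 10*m^2 - m + 10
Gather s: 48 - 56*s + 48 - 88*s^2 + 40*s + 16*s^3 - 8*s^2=16*s^3 - 96*s^2 - 16*s + 96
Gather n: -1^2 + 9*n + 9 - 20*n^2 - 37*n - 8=-20*n^2 - 28*n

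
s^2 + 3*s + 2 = (s + 1)*(s + 2)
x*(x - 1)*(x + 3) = x^3 + 2*x^2 - 3*x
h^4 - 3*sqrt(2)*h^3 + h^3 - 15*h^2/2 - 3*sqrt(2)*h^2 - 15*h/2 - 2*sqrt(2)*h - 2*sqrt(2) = (h + 1)*(h - 4*sqrt(2))*(h + sqrt(2)/2)^2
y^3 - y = y*(y - 1)*(y + 1)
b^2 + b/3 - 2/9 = (b - 1/3)*(b + 2/3)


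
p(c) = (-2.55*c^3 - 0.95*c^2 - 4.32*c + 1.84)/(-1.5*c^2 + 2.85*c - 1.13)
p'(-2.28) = 1.07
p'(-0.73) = 0.03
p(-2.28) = -2.40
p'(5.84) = 1.24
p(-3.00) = -3.24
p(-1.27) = -1.54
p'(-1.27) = 0.56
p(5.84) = 15.81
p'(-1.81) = 0.89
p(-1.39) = -1.61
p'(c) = (3.0*c - 2.85)*(-2.55*c^3 - 0.95*c^2 - 4.32*c + 1.84)/(-1.5*c^2 + 2.85*c - 1.13)^2 + (-7.65*c^2 - 1.9*c - 4.32)/(-1.5*c^2 + 2.85*c - 1.13)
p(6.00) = 16.02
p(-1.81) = -1.93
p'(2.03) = -18.76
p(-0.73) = -1.37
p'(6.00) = 1.27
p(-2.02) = -2.13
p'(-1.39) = 0.65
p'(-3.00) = 1.25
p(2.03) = 21.09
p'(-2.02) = 0.98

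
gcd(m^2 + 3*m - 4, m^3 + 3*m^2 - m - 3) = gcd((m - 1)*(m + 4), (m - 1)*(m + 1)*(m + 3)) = m - 1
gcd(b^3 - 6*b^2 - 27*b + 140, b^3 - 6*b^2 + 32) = b - 4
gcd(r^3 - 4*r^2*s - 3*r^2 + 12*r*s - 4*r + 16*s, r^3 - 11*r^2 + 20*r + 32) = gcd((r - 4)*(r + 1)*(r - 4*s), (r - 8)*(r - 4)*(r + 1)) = r^2 - 3*r - 4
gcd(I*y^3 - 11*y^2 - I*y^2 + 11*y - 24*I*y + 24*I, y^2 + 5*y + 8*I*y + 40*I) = y + 8*I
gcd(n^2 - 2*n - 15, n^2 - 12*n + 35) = n - 5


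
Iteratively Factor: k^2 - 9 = (k - 3)*(k + 3)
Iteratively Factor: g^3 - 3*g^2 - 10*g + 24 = (g - 2)*(g^2 - g - 12) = (g - 2)*(g + 3)*(g - 4)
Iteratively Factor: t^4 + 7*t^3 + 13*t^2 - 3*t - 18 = (t + 3)*(t^3 + 4*t^2 + t - 6) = (t - 1)*(t + 3)*(t^2 + 5*t + 6) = (t - 1)*(t + 2)*(t + 3)*(t + 3)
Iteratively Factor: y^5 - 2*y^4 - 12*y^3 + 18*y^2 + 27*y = (y - 3)*(y^4 + y^3 - 9*y^2 - 9*y) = (y - 3)^2*(y^3 + 4*y^2 + 3*y) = (y - 3)^2*(y + 1)*(y^2 + 3*y) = (y - 3)^2*(y + 1)*(y + 3)*(y)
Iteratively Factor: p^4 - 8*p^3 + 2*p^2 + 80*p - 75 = (p - 1)*(p^3 - 7*p^2 - 5*p + 75) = (p - 1)*(p + 3)*(p^2 - 10*p + 25) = (p - 5)*(p - 1)*(p + 3)*(p - 5)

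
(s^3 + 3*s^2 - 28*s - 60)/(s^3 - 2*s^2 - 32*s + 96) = (s^2 - 3*s - 10)/(s^2 - 8*s + 16)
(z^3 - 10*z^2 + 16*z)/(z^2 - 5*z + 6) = z*(z - 8)/(z - 3)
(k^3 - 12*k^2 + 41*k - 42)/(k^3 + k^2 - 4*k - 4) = (k^2 - 10*k + 21)/(k^2 + 3*k + 2)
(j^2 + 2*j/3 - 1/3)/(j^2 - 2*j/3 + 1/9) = 3*(j + 1)/(3*j - 1)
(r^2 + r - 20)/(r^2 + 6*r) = (r^2 + r - 20)/(r*(r + 6))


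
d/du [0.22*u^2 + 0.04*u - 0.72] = 0.44*u + 0.04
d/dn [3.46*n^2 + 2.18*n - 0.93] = 6.92*n + 2.18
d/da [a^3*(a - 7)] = a^2*(4*a - 21)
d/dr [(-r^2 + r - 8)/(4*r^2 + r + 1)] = (-5*r^2 + 62*r + 9)/(16*r^4 + 8*r^3 + 9*r^2 + 2*r + 1)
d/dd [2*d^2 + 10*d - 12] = 4*d + 10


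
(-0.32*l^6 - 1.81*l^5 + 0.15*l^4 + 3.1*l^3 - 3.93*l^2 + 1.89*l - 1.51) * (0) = 0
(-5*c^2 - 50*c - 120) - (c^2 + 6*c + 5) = -6*c^2 - 56*c - 125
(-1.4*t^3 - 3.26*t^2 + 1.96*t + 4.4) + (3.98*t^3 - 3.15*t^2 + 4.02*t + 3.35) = 2.58*t^3 - 6.41*t^2 + 5.98*t + 7.75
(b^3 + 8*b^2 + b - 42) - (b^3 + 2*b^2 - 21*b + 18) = 6*b^2 + 22*b - 60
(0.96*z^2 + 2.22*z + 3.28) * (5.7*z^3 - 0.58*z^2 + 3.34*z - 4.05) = 5.472*z^5 + 12.0972*z^4 + 20.6148*z^3 + 1.6244*z^2 + 1.9642*z - 13.284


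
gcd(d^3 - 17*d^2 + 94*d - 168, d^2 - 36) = d - 6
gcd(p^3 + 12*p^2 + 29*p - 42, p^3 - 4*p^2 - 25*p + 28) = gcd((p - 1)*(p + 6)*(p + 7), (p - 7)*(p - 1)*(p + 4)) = p - 1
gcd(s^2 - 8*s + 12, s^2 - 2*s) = s - 2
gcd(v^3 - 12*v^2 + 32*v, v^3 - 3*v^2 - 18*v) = v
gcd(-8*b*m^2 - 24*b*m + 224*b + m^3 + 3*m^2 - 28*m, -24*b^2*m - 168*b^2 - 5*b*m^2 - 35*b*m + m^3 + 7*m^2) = 8*b*m + 56*b - m^2 - 7*m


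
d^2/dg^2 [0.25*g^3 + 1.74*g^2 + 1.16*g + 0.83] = 1.5*g + 3.48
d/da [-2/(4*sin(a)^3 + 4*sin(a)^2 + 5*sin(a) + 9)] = 2*(12*sin(a)^2 + 8*sin(a) + 5)*cos(a)/(-4*sin(a)^2 - 8*sin(a) + sin(3*a) - 9)^2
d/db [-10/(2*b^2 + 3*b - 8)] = 10*(4*b + 3)/(2*b^2 + 3*b - 8)^2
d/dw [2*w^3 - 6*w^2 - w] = 6*w^2 - 12*w - 1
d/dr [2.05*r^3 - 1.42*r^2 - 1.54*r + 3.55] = 6.15*r^2 - 2.84*r - 1.54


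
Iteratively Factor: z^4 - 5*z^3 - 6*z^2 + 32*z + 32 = (z + 2)*(z^3 - 7*z^2 + 8*z + 16) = (z + 1)*(z + 2)*(z^2 - 8*z + 16) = (z - 4)*(z + 1)*(z + 2)*(z - 4)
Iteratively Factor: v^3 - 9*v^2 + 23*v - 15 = (v - 3)*(v^2 - 6*v + 5) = (v - 3)*(v - 1)*(v - 5)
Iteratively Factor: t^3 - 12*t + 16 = (t + 4)*(t^2 - 4*t + 4) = (t - 2)*(t + 4)*(t - 2)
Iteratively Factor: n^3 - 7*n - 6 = (n - 3)*(n^2 + 3*n + 2) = (n - 3)*(n + 1)*(n + 2)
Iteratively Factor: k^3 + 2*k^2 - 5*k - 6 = (k + 1)*(k^2 + k - 6) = (k - 2)*(k + 1)*(k + 3)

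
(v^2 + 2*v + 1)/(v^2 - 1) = (v + 1)/(v - 1)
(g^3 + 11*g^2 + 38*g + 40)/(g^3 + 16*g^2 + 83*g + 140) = (g + 2)/(g + 7)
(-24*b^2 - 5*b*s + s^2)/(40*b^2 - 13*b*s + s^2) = (3*b + s)/(-5*b + s)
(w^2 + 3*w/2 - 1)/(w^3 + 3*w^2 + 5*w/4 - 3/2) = 2/(2*w + 3)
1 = 1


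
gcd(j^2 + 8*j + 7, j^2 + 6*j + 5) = j + 1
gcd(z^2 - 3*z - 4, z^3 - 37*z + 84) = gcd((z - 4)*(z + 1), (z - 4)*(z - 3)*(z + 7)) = z - 4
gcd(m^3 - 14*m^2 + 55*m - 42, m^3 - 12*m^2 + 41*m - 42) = m - 7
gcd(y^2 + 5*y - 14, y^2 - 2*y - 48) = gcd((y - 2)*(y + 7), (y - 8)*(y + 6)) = 1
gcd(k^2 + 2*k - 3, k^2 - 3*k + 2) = k - 1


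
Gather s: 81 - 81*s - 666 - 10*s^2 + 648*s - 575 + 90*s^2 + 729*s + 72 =80*s^2 + 1296*s - 1088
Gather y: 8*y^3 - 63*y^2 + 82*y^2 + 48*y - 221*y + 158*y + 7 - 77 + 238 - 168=8*y^3 + 19*y^2 - 15*y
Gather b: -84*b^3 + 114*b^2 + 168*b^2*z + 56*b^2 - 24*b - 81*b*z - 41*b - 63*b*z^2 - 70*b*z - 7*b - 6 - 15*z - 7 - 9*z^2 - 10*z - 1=-84*b^3 + b^2*(168*z + 170) + b*(-63*z^2 - 151*z - 72) - 9*z^2 - 25*z - 14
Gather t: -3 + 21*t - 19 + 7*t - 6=28*t - 28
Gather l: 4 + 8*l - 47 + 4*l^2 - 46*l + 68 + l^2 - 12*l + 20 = 5*l^2 - 50*l + 45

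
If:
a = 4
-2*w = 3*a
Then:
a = 4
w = -6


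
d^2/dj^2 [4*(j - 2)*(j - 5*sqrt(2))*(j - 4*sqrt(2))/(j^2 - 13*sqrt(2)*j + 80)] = 64*(-sqrt(2)*j^3 + 8*j^3 - 120*sqrt(2)*j^2 + 30*j^2 - 150*sqrt(2)*j + 1200*j - 2000*sqrt(2) + 500)/(j^6 - 39*sqrt(2)*j^5 + 1254*j^4 - 10634*sqrt(2)*j^3 + 100320*j^2 - 249600*sqrt(2)*j + 512000)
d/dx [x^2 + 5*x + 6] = 2*x + 5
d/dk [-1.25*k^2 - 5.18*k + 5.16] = -2.5*k - 5.18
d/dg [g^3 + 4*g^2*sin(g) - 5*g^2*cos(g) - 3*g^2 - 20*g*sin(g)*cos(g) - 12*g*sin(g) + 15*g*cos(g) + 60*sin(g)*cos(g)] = 5*g^2*sin(g) + 4*g^2*cos(g) + 3*g^2 - 7*g*sin(g) - 22*g*cos(g) - 20*g*cos(2*g) - 6*g - 12*sin(g) - 10*sin(2*g) + 15*cos(g) + 60*cos(2*g)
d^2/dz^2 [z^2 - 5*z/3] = 2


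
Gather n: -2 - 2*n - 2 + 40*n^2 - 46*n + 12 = 40*n^2 - 48*n + 8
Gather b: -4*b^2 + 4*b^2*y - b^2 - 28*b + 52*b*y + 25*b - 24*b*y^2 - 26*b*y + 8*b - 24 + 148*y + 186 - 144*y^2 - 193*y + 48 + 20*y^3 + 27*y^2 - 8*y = b^2*(4*y - 5) + b*(-24*y^2 + 26*y + 5) + 20*y^3 - 117*y^2 - 53*y + 210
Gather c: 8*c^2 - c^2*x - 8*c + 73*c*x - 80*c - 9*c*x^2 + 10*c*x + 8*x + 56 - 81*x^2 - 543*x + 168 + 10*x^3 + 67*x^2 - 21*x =c^2*(8 - x) + c*(-9*x^2 + 83*x - 88) + 10*x^3 - 14*x^2 - 556*x + 224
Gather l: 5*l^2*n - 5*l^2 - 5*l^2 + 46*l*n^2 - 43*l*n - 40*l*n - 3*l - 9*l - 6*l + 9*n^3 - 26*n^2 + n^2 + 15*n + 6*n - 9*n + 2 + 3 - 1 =l^2*(5*n - 10) + l*(46*n^2 - 83*n - 18) + 9*n^3 - 25*n^2 + 12*n + 4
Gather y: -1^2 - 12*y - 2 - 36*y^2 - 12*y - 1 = -36*y^2 - 24*y - 4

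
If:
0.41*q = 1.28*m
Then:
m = 0.3203125*q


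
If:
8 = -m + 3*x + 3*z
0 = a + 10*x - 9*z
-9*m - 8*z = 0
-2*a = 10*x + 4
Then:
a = -2213/209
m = -136/209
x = 359/209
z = 153/209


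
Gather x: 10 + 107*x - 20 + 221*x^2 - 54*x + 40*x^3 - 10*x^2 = 40*x^3 + 211*x^2 + 53*x - 10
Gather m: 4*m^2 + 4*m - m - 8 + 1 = 4*m^2 + 3*m - 7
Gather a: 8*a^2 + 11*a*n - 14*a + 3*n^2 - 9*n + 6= 8*a^2 + a*(11*n - 14) + 3*n^2 - 9*n + 6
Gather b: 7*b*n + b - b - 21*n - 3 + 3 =7*b*n - 21*n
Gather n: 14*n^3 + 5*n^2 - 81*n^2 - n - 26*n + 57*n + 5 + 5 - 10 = 14*n^3 - 76*n^2 + 30*n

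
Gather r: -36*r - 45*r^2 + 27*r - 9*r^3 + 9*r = -9*r^3 - 45*r^2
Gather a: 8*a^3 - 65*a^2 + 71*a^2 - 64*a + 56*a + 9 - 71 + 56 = 8*a^3 + 6*a^2 - 8*a - 6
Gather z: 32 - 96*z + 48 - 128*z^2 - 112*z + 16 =-128*z^2 - 208*z + 96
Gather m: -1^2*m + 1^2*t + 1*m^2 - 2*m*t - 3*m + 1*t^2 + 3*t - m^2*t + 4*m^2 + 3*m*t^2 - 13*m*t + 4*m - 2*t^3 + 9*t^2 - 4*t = m^2*(5 - t) + m*(3*t^2 - 15*t) - 2*t^3 + 10*t^2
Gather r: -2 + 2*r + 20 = 2*r + 18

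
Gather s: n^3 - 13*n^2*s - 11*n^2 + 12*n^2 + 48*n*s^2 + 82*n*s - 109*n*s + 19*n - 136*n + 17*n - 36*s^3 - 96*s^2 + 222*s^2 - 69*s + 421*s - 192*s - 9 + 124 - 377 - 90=n^3 + n^2 - 100*n - 36*s^3 + s^2*(48*n + 126) + s*(-13*n^2 - 27*n + 160) - 352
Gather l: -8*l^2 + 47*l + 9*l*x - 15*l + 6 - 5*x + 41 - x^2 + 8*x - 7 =-8*l^2 + l*(9*x + 32) - x^2 + 3*x + 40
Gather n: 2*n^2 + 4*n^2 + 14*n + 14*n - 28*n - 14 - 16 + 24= 6*n^2 - 6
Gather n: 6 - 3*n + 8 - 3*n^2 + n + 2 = -3*n^2 - 2*n + 16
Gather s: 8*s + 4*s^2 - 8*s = 4*s^2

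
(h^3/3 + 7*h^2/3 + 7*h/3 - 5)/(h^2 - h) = h/3 + 8/3 + 5/h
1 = 1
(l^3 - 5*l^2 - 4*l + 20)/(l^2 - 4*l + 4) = (l^2 - 3*l - 10)/(l - 2)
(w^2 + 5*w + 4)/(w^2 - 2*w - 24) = (w + 1)/(w - 6)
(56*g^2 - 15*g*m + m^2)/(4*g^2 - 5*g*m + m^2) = (56*g^2 - 15*g*m + m^2)/(4*g^2 - 5*g*m + m^2)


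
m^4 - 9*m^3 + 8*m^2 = m^2*(m - 8)*(m - 1)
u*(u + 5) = u^2 + 5*u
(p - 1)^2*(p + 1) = p^3 - p^2 - p + 1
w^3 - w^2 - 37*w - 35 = (w - 7)*(w + 1)*(w + 5)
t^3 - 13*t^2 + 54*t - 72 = (t - 6)*(t - 4)*(t - 3)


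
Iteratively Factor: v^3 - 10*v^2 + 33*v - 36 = (v - 3)*(v^2 - 7*v + 12) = (v - 3)^2*(v - 4)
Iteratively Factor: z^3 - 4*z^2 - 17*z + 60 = (z - 5)*(z^2 + z - 12) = (z - 5)*(z + 4)*(z - 3)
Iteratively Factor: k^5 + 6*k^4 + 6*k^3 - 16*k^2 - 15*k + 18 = (k + 2)*(k^4 + 4*k^3 - 2*k^2 - 12*k + 9) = (k + 2)*(k + 3)*(k^3 + k^2 - 5*k + 3) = (k - 1)*(k + 2)*(k + 3)*(k^2 + 2*k - 3) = (k - 1)*(k + 2)*(k + 3)^2*(k - 1)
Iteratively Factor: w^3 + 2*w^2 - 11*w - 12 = (w - 3)*(w^2 + 5*w + 4) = (w - 3)*(w + 4)*(w + 1)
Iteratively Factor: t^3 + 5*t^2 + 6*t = (t + 3)*(t^2 + 2*t) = t*(t + 3)*(t + 2)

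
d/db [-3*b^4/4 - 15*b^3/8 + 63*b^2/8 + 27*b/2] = -3*b^3 - 45*b^2/8 + 63*b/4 + 27/2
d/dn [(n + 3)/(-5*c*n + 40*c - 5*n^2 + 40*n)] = (-c*n + 8*c - n^2 + 8*n + (n + 3)*(c + 2*n - 8))/(5*(c*n - 8*c + n^2 - 8*n)^2)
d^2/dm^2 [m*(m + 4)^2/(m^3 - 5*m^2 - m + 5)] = 2*(13*m^6 + 51*m^5 - 246*m^4 + 122*m^3 + 105*m^2 + 1275*m + 280)/(m^9 - 15*m^8 + 72*m^7 - 80*m^6 - 222*m^5 + 330*m^4 + 224*m^3 - 360*m^2 - 75*m + 125)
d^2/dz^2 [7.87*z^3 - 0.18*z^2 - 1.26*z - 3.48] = 47.22*z - 0.36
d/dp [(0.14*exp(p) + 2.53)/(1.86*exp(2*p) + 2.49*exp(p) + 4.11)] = (-(0.14*exp(p) + 2.53)*(3.72*exp(p) + 2.49) + 0.2604*exp(2*p) + 0.3486*exp(p) + 0.5754)*exp(p)/(1.86*exp(2*p) + 2.49*exp(p) + 4.11)^2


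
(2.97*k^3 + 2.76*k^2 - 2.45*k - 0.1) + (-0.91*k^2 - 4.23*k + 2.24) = 2.97*k^3 + 1.85*k^2 - 6.68*k + 2.14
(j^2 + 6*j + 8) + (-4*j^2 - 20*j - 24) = -3*j^2 - 14*j - 16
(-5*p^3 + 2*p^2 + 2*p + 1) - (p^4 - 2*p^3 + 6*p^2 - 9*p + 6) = -p^4 - 3*p^3 - 4*p^2 + 11*p - 5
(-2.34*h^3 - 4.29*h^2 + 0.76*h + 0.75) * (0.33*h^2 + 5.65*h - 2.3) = -0.7722*h^5 - 14.6367*h^4 - 18.6057*h^3 + 14.4085*h^2 + 2.4895*h - 1.725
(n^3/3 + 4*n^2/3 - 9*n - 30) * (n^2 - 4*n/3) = n^5/3 + 8*n^4/9 - 97*n^3/9 - 18*n^2 + 40*n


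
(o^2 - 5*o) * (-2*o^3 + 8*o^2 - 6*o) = -2*o^5 + 18*o^4 - 46*o^3 + 30*o^2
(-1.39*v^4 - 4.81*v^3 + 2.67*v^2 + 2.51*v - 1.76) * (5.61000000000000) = -7.7979*v^4 - 26.9841*v^3 + 14.9787*v^2 + 14.0811*v - 9.8736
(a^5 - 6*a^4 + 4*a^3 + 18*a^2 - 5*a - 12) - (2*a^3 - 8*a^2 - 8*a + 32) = a^5 - 6*a^4 + 2*a^3 + 26*a^2 + 3*a - 44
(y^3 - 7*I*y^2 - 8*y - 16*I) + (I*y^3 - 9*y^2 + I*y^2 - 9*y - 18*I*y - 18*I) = y^3 + I*y^3 - 9*y^2 - 6*I*y^2 - 17*y - 18*I*y - 34*I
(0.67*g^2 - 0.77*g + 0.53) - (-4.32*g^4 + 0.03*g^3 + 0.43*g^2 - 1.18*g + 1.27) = 4.32*g^4 - 0.03*g^3 + 0.24*g^2 + 0.41*g - 0.74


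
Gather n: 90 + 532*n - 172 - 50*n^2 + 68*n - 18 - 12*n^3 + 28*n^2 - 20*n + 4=-12*n^3 - 22*n^2 + 580*n - 96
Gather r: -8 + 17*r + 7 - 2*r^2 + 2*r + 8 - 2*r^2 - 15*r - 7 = -4*r^2 + 4*r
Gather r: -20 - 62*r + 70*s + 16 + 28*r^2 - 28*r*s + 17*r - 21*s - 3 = 28*r^2 + r*(-28*s - 45) + 49*s - 7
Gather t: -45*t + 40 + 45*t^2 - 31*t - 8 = 45*t^2 - 76*t + 32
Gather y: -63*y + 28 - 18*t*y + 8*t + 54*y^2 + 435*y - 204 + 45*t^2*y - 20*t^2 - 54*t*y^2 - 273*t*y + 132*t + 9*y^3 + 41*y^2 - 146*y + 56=-20*t^2 + 140*t + 9*y^3 + y^2*(95 - 54*t) + y*(45*t^2 - 291*t + 226) - 120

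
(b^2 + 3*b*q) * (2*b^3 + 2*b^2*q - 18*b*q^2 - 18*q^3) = 2*b^5 + 8*b^4*q - 12*b^3*q^2 - 72*b^2*q^3 - 54*b*q^4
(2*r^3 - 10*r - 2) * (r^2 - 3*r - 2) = 2*r^5 - 6*r^4 - 14*r^3 + 28*r^2 + 26*r + 4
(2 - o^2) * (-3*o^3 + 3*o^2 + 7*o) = 3*o^5 - 3*o^4 - 13*o^3 + 6*o^2 + 14*o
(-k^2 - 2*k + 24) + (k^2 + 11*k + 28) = 9*k + 52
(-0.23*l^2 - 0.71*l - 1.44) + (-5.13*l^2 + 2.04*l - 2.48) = -5.36*l^2 + 1.33*l - 3.92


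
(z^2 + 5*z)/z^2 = (z + 5)/z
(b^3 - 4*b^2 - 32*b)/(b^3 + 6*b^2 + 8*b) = (b - 8)/(b + 2)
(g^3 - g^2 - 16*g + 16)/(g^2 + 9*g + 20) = (g^2 - 5*g + 4)/(g + 5)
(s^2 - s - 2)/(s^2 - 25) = (s^2 - s - 2)/(s^2 - 25)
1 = 1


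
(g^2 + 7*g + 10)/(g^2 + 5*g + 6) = (g + 5)/(g + 3)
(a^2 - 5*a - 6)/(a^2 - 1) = (a - 6)/(a - 1)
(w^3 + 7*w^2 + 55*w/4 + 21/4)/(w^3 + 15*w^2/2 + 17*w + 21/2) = (w + 1/2)/(w + 1)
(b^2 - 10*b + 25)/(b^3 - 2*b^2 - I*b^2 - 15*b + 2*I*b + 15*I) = (b - 5)/(b^2 + b*(3 - I) - 3*I)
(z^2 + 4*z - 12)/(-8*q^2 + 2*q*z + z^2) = (z^2 + 4*z - 12)/(-8*q^2 + 2*q*z + z^2)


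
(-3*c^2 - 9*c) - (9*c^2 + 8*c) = -12*c^2 - 17*c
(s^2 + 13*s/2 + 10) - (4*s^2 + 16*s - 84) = -3*s^2 - 19*s/2 + 94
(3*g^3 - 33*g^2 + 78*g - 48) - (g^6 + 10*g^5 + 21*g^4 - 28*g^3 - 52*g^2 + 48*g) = -g^6 - 10*g^5 - 21*g^4 + 31*g^3 + 19*g^2 + 30*g - 48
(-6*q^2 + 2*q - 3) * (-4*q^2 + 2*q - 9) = 24*q^4 - 20*q^3 + 70*q^2 - 24*q + 27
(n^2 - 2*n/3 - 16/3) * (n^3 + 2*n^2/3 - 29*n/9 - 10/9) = n^5 - 9*n^3 - 68*n^2/27 + 484*n/27 + 160/27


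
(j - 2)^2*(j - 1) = j^3 - 5*j^2 + 8*j - 4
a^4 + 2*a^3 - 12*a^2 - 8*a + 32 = (a - 2)^2*(a + 2)*(a + 4)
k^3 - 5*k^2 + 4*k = k*(k - 4)*(k - 1)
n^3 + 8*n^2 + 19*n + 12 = (n + 1)*(n + 3)*(n + 4)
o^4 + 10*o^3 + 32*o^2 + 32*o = o*(o + 2)*(o + 4)^2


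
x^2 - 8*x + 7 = (x - 7)*(x - 1)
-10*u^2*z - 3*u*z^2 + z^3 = z*(-5*u + z)*(2*u + z)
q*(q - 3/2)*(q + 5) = q^3 + 7*q^2/2 - 15*q/2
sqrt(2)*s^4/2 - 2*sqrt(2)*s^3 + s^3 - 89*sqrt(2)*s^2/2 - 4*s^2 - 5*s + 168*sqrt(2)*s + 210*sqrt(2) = (s - 5)*(s - 6*sqrt(2))*(s + 7*sqrt(2))*(sqrt(2)*s/2 + sqrt(2)/2)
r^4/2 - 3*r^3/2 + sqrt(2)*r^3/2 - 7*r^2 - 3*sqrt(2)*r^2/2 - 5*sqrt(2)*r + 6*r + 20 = (r/2 + sqrt(2))*(r - 5)*(r + 2)*(r - sqrt(2))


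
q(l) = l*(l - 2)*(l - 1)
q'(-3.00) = 47.00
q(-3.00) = -60.00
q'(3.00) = 11.00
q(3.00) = 6.00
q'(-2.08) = 27.46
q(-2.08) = -26.14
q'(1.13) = -0.95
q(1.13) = -0.13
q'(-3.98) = 73.40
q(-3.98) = -118.53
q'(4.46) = 34.91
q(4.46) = 37.96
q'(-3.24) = 52.93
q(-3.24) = -71.99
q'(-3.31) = 54.73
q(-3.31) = -75.75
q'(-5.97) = 144.74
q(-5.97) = -331.64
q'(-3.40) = 57.08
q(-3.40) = -80.78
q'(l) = l*(l - 2) + l*(l - 1) + (l - 2)*(l - 1)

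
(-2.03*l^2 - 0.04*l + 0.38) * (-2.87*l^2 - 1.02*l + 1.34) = 5.8261*l^4 + 2.1854*l^3 - 3.77*l^2 - 0.4412*l + 0.5092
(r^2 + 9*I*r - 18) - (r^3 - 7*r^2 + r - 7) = -r^3 + 8*r^2 - r + 9*I*r - 11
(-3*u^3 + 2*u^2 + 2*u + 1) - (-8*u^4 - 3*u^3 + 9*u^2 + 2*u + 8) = 8*u^4 - 7*u^2 - 7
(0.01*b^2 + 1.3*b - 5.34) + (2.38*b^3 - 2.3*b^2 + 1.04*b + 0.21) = 2.38*b^3 - 2.29*b^2 + 2.34*b - 5.13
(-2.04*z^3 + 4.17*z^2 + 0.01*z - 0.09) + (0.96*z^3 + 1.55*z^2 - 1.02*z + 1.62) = -1.08*z^3 + 5.72*z^2 - 1.01*z + 1.53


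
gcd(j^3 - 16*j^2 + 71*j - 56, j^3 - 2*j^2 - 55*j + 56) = j^2 - 9*j + 8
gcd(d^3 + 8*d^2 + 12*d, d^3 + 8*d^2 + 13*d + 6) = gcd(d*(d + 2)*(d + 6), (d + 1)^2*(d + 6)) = d + 6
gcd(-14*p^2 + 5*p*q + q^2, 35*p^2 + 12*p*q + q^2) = 7*p + q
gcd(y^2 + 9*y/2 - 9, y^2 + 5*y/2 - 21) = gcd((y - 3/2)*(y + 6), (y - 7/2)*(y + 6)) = y + 6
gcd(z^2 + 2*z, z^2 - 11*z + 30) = 1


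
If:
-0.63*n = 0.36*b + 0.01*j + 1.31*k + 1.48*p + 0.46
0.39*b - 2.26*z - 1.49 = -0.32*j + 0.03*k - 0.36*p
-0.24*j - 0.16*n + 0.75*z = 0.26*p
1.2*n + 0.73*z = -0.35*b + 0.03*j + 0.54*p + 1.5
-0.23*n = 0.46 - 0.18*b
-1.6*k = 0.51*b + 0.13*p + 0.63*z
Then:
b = 2.98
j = -0.66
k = -0.79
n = 0.33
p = -0.47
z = -0.30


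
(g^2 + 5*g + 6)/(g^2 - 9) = (g + 2)/(g - 3)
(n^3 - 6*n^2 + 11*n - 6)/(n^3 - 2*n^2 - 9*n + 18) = (n - 1)/(n + 3)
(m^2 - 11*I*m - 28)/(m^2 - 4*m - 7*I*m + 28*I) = (m - 4*I)/(m - 4)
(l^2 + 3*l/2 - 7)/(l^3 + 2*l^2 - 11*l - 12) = (l^2 + 3*l/2 - 7)/(l^3 + 2*l^2 - 11*l - 12)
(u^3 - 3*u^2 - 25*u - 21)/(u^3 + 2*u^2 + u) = (u^2 - 4*u - 21)/(u*(u + 1))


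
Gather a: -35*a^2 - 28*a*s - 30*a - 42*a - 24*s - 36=-35*a^2 + a*(-28*s - 72) - 24*s - 36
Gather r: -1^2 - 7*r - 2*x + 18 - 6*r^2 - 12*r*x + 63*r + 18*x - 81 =-6*r^2 + r*(56 - 12*x) + 16*x - 64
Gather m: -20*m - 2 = -20*m - 2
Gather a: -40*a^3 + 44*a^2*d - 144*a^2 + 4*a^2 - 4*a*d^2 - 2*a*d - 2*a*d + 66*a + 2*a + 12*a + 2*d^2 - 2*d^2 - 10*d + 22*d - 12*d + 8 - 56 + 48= -40*a^3 + a^2*(44*d - 140) + a*(-4*d^2 - 4*d + 80)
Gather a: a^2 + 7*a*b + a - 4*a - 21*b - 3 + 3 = a^2 + a*(7*b - 3) - 21*b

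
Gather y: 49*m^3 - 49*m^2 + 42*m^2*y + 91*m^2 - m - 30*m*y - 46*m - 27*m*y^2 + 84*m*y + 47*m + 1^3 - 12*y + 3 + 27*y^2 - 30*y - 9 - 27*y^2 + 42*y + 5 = 49*m^3 + 42*m^2 - 27*m*y^2 + y*(42*m^2 + 54*m)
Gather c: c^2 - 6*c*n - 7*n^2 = c^2 - 6*c*n - 7*n^2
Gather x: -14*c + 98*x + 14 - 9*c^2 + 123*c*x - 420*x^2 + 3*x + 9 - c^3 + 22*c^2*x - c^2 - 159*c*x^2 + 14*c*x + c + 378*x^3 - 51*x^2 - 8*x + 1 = -c^3 - 10*c^2 - 13*c + 378*x^3 + x^2*(-159*c - 471) + x*(22*c^2 + 137*c + 93) + 24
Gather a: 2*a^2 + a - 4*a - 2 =2*a^2 - 3*a - 2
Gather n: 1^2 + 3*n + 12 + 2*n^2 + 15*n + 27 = 2*n^2 + 18*n + 40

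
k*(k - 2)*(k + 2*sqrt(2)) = k^3 - 2*k^2 + 2*sqrt(2)*k^2 - 4*sqrt(2)*k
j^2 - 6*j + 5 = (j - 5)*(j - 1)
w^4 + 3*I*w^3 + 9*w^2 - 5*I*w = w*(w - I)^2*(w + 5*I)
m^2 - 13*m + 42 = (m - 7)*(m - 6)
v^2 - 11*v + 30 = (v - 6)*(v - 5)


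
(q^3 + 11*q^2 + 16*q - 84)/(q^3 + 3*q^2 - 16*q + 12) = (q + 7)/(q - 1)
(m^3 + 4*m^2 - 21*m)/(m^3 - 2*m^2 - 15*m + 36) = m*(m + 7)/(m^2 + m - 12)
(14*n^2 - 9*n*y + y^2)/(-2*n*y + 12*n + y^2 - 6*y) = (-7*n + y)/(y - 6)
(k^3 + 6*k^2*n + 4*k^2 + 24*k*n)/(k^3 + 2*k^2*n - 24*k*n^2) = (k + 4)/(k - 4*n)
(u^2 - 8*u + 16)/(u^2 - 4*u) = (u - 4)/u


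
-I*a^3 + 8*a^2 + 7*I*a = a*(a + 7*I)*(-I*a + 1)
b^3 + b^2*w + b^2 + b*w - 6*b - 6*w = (b - 2)*(b + 3)*(b + w)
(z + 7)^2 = z^2 + 14*z + 49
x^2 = x^2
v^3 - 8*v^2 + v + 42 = (v - 7)*(v - 3)*(v + 2)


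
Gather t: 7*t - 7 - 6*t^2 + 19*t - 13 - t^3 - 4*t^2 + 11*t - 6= -t^3 - 10*t^2 + 37*t - 26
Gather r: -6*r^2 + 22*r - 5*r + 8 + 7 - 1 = -6*r^2 + 17*r + 14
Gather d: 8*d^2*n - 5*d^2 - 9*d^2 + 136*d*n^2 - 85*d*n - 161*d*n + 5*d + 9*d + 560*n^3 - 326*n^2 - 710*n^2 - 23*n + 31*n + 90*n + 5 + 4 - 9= d^2*(8*n - 14) + d*(136*n^2 - 246*n + 14) + 560*n^3 - 1036*n^2 + 98*n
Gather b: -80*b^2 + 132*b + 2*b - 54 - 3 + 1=-80*b^2 + 134*b - 56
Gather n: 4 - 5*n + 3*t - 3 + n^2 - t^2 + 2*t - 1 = n^2 - 5*n - t^2 + 5*t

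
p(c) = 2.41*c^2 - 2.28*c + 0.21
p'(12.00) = 55.56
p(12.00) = 319.89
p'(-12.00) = -60.12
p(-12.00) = 374.61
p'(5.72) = 25.29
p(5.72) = 66.02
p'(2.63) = 10.40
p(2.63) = 10.88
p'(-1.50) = -9.51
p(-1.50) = 9.05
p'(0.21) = -1.27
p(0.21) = -0.16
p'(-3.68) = -20.02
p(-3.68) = 41.24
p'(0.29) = -0.88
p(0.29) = -0.25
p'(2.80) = 11.22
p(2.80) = 12.72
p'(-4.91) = -25.95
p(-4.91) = 69.51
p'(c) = 4.82*c - 2.28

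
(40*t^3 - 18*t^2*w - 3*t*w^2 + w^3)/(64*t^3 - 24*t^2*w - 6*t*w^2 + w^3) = (5*t - w)/(8*t - w)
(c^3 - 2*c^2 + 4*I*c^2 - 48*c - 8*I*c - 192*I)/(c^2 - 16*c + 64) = (c^2 + c*(6 + 4*I) + 24*I)/(c - 8)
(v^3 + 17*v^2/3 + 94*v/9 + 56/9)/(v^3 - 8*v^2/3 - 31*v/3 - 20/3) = (3*v^2 + 13*v + 14)/(3*(v^2 - 4*v - 5))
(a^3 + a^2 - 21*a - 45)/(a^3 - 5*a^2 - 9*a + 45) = (a + 3)/(a - 3)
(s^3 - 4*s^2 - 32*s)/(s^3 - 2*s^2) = (s^2 - 4*s - 32)/(s*(s - 2))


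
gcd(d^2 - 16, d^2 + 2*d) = 1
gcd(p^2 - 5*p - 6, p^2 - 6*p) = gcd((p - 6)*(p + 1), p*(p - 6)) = p - 6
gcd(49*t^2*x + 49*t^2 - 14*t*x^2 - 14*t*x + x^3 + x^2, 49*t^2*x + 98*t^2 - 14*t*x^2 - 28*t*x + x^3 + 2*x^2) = 49*t^2 - 14*t*x + x^2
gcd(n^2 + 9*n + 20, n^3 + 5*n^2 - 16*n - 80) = n^2 + 9*n + 20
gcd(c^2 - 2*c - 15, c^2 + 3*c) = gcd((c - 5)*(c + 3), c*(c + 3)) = c + 3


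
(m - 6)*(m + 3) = m^2 - 3*m - 18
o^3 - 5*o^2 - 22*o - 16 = (o - 8)*(o + 1)*(o + 2)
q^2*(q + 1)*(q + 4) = q^4 + 5*q^3 + 4*q^2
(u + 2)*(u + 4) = u^2 + 6*u + 8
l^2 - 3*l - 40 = (l - 8)*(l + 5)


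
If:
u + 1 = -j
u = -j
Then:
No Solution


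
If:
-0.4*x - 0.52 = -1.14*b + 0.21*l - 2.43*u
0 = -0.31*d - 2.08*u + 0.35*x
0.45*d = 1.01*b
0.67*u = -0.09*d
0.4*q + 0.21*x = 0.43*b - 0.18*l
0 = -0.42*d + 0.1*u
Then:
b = 0.00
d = 0.00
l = -2.48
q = 1.11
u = 0.00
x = 0.00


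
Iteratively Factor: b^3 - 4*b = (b + 2)*(b^2 - 2*b) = b*(b + 2)*(b - 2)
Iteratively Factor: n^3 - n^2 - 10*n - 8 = (n + 2)*(n^2 - 3*n - 4) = (n - 4)*(n + 2)*(n + 1)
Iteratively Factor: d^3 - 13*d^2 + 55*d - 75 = (d - 5)*(d^2 - 8*d + 15) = (d - 5)^2*(d - 3)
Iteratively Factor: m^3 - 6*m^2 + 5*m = (m - 1)*(m^2 - 5*m) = m*(m - 1)*(m - 5)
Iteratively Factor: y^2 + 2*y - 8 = (y - 2)*(y + 4)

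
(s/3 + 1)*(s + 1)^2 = s^3/3 + 5*s^2/3 + 7*s/3 + 1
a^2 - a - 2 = (a - 2)*(a + 1)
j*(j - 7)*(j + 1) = j^3 - 6*j^2 - 7*j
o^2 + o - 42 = (o - 6)*(o + 7)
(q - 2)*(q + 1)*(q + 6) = q^3 + 5*q^2 - 8*q - 12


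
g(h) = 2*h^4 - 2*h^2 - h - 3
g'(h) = 8*h^3 - 4*h - 1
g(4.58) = 830.49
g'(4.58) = 749.26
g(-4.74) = 966.39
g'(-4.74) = -834.01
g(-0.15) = -2.89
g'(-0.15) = -0.43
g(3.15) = 170.92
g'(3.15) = 236.45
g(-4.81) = 1026.10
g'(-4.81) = -872.04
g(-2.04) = 25.35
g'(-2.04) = -60.76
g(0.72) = -4.22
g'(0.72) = -0.89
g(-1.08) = -1.53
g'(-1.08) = -6.76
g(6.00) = 2511.00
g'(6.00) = 1703.00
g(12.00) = 41169.00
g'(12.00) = 13775.00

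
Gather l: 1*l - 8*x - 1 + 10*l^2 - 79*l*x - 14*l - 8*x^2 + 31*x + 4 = 10*l^2 + l*(-79*x - 13) - 8*x^2 + 23*x + 3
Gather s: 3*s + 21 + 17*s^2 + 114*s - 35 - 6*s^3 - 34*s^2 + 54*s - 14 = -6*s^3 - 17*s^2 + 171*s - 28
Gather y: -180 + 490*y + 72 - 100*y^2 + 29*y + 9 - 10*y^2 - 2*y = -110*y^2 + 517*y - 99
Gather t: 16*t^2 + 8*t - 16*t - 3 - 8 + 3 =16*t^2 - 8*t - 8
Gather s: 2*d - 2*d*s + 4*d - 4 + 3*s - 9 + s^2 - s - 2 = 6*d + s^2 + s*(2 - 2*d) - 15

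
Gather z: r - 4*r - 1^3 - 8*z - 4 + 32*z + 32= -3*r + 24*z + 27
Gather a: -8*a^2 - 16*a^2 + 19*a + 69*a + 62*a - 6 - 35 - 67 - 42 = -24*a^2 + 150*a - 150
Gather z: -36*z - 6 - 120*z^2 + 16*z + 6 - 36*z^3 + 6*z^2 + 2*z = -36*z^3 - 114*z^2 - 18*z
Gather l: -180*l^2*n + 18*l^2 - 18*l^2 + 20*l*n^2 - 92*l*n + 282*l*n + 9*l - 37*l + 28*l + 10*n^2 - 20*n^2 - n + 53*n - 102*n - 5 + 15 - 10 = -180*l^2*n + l*(20*n^2 + 190*n) - 10*n^2 - 50*n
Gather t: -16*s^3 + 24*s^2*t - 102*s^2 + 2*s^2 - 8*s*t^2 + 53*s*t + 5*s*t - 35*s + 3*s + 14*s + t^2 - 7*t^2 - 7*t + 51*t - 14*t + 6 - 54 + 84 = -16*s^3 - 100*s^2 - 18*s + t^2*(-8*s - 6) + t*(24*s^2 + 58*s + 30) + 36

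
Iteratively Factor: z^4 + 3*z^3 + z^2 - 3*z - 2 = (z + 1)*(z^3 + 2*z^2 - z - 2) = (z + 1)*(z + 2)*(z^2 - 1) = (z - 1)*(z + 1)*(z + 2)*(z + 1)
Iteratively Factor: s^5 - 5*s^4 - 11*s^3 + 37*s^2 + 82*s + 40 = (s + 2)*(s^4 - 7*s^3 + 3*s^2 + 31*s + 20) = (s + 1)*(s + 2)*(s^3 - 8*s^2 + 11*s + 20) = (s - 5)*(s + 1)*(s + 2)*(s^2 - 3*s - 4) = (s - 5)*(s - 4)*(s + 1)*(s + 2)*(s + 1)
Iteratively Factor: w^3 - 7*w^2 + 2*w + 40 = (w - 5)*(w^2 - 2*w - 8) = (w - 5)*(w - 4)*(w + 2)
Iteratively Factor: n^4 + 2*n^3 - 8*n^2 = (n - 2)*(n^3 + 4*n^2) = n*(n - 2)*(n^2 + 4*n) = n*(n - 2)*(n + 4)*(n)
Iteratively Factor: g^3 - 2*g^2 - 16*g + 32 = (g + 4)*(g^2 - 6*g + 8) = (g - 2)*(g + 4)*(g - 4)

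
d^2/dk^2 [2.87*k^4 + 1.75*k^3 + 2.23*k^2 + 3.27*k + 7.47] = 34.44*k^2 + 10.5*k + 4.46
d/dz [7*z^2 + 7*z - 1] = 14*z + 7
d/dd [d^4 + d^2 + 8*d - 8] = 4*d^3 + 2*d + 8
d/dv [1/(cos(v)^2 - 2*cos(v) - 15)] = 2*(cos(v) - 1)*sin(v)/(sin(v)^2 + 2*cos(v) + 14)^2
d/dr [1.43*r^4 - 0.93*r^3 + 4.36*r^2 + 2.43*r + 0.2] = 5.72*r^3 - 2.79*r^2 + 8.72*r + 2.43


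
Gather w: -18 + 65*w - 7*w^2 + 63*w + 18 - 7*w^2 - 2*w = -14*w^2 + 126*w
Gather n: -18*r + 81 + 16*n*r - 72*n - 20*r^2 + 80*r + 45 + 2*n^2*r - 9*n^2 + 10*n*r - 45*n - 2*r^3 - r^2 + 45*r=n^2*(2*r - 9) + n*(26*r - 117) - 2*r^3 - 21*r^2 + 107*r + 126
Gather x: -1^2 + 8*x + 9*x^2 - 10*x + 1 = 9*x^2 - 2*x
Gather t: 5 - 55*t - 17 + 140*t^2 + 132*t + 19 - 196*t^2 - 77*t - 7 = -56*t^2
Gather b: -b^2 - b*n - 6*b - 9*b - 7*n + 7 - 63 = -b^2 + b*(-n - 15) - 7*n - 56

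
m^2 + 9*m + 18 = (m + 3)*(m + 6)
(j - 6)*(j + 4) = j^2 - 2*j - 24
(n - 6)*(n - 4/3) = n^2 - 22*n/3 + 8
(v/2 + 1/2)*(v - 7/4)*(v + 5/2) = v^3/2 + 7*v^2/8 - 29*v/16 - 35/16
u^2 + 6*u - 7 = (u - 1)*(u + 7)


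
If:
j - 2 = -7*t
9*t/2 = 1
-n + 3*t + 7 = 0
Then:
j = 4/9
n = 23/3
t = 2/9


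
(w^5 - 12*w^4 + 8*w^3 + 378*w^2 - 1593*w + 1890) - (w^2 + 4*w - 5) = w^5 - 12*w^4 + 8*w^3 + 377*w^2 - 1597*w + 1895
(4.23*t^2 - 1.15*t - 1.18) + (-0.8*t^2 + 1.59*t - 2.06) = 3.43*t^2 + 0.44*t - 3.24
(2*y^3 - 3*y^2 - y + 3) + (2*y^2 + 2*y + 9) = 2*y^3 - y^2 + y + 12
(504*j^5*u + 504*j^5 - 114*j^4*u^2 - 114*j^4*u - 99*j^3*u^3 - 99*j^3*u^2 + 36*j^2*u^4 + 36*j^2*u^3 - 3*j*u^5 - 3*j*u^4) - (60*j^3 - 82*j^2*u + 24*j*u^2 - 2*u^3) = 504*j^5*u + 504*j^5 - 114*j^4*u^2 - 114*j^4*u - 99*j^3*u^3 - 99*j^3*u^2 - 60*j^3 + 36*j^2*u^4 + 36*j^2*u^3 + 82*j^2*u - 3*j*u^5 - 3*j*u^4 - 24*j*u^2 + 2*u^3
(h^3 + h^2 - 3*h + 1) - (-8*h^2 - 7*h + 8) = h^3 + 9*h^2 + 4*h - 7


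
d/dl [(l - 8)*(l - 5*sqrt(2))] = 2*l - 8 - 5*sqrt(2)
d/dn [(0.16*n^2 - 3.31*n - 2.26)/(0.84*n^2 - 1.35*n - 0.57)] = (2.5644*n^2 + 3.6144*n - 1.1643)/(0.7056*n^4 - 2.268*n^3 + 0.8649*n^2 + 1.539*n + 0.3249)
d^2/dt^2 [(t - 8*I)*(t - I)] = 2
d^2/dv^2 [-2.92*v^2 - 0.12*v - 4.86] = -5.84000000000000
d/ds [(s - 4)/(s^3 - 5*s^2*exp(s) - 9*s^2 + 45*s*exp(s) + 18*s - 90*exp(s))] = (s^3 - 5*s^2*exp(s) - 9*s^2 + 45*s*exp(s) + 18*s + (s - 4)*(5*s^2*exp(s) - 3*s^2 - 35*s*exp(s) + 18*s + 45*exp(s) - 18) - 90*exp(s))/(s^3 - 5*s^2*exp(s) - 9*s^2 + 45*s*exp(s) + 18*s - 90*exp(s))^2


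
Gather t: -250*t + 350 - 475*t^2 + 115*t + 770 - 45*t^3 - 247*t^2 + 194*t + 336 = -45*t^3 - 722*t^2 + 59*t + 1456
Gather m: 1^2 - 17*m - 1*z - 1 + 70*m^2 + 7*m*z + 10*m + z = 70*m^2 + m*(7*z - 7)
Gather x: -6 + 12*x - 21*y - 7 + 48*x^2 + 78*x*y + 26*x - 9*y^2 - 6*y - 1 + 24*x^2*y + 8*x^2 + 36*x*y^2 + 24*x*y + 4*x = x^2*(24*y + 56) + x*(36*y^2 + 102*y + 42) - 9*y^2 - 27*y - 14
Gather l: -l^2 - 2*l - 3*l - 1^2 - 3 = -l^2 - 5*l - 4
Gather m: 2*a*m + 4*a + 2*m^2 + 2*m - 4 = 4*a + 2*m^2 + m*(2*a + 2) - 4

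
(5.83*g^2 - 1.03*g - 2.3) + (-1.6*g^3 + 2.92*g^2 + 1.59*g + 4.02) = -1.6*g^3 + 8.75*g^2 + 0.56*g + 1.72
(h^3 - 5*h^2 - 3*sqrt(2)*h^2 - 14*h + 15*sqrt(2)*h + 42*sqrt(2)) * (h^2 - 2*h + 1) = h^5 - 7*h^4 - 3*sqrt(2)*h^4 - 3*h^3 + 21*sqrt(2)*h^3 + 9*sqrt(2)*h^2 + 23*h^2 - 69*sqrt(2)*h - 14*h + 42*sqrt(2)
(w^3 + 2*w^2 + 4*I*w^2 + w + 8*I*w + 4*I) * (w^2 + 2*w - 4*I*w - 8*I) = w^5 + 4*w^4 + 21*w^3 + 66*w^2 + 80*w + 32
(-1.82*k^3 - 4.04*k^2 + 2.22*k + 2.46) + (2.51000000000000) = -1.82*k^3 - 4.04*k^2 + 2.22*k + 4.97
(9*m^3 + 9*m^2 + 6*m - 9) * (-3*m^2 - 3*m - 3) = -27*m^5 - 54*m^4 - 72*m^3 - 18*m^2 + 9*m + 27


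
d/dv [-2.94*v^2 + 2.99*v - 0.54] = 2.99 - 5.88*v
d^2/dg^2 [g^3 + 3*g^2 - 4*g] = 6*g + 6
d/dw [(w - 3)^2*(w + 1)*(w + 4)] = 4*w^3 - 3*w^2 - 34*w + 21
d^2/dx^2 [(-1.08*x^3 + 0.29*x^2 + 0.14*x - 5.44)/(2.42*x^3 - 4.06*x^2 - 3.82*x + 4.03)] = (-17.8257199999999*x^6 - 54.984336*x^5 - 248.080008*x^4 + 746.937284*x^3 - 124.445316*x^2 - 279.392544*x - 323.051486)/(14.172488*x^9 - 71.330952*x^8 + 52.556592*x^7 + 229.074044*x^6 - 320.534568*x^5 - 201.9783*x^4 + 437.178422*x^3 - 21.392046*x^2 - 186.120714*x + 65.450827)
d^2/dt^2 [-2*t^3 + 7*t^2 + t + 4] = 14 - 12*t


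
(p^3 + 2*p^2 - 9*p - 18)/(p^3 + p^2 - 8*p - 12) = (p + 3)/(p + 2)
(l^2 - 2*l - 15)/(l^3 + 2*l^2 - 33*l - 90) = (l - 5)/(l^2 - l - 30)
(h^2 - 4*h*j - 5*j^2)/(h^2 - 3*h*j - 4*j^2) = (h - 5*j)/(h - 4*j)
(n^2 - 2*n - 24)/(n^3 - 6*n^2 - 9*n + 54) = (n + 4)/(n^2 - 9)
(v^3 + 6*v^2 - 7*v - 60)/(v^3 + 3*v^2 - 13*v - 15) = (v + 4)/(v + 1)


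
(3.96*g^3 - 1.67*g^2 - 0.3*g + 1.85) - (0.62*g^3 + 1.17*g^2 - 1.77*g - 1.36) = 3.34*g^3 - 2.84*g^2 + 1.47*g + 3.21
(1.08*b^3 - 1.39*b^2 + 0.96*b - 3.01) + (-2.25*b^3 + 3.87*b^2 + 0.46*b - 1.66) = -1.17*b^3 + 2.48*b^2 + 1.42*b - 4.67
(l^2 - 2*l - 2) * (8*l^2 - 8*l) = 8*l^4 - 24*l^3 + 16*l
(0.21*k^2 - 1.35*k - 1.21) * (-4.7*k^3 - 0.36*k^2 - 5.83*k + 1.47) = -0.987*k^5 + 6.2694*k^4 + 4.9487*k^3 + 8.6148*k^2 + 5.0698*k - 1.7787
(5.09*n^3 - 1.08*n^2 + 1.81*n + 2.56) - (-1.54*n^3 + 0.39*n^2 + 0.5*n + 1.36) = 6.63*n^3 - 1.47*n^2 + 1.31*n + 1.2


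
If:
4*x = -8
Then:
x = -2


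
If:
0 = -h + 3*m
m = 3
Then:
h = 9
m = 3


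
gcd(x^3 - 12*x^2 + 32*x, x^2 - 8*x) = x^2 - 8*x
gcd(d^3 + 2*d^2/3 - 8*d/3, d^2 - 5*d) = d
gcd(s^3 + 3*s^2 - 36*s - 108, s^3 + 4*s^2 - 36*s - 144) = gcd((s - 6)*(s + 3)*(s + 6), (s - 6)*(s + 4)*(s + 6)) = s^2 - 36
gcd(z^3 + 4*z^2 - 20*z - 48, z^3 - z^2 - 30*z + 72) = z^2 + 2*z - 24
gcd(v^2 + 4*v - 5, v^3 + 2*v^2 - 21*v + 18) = v - 1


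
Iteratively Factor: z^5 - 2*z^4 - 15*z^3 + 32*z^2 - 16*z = (z - 4)*(z^4 + 2*z^3 - 7*z^2 + 4*z) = (z - 4)*(z - 1)*(z^3 + 3*z^2 - 4*z) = (z - 4)*(z - 1)^2*(z^2 + 4*z) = z*(z - 4)*(z - 1)^2*(z + 4)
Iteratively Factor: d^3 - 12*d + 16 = (d + 4)*(d^2 - 4*d + 4) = (d - 2)*(d + 4)*(d - 2)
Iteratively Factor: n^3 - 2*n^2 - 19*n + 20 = (n - 5)*(n^2 + 3*n - 4) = (n - 5)*(n + 4)*(n - 1)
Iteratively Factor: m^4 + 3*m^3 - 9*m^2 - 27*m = (m)*(m^3 + 3*m^2 - 9*m - 27) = m*(m + 3)*(m^2 - 9) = m*(m - 3)*(m + 3)*(m + 3)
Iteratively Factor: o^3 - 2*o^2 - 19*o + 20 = (o + 4)*(o^2 - 6*o + 5) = (o - 1)*(o + 4)*(o - 5)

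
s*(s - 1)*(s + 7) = s^3 + 6*s^2 - 7*s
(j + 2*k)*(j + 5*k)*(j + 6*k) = j^3 + 13*j^2*k + 52*j*k^2 + 60*k^3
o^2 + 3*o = o*(o + 3)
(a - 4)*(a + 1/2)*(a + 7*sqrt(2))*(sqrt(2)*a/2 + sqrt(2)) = sqrt(2)*a^4/2 - 3*sqrt(2)*a^3/4 + 7*a^3 - 21*a^2/2 - 9*sqrt(2)*a^2/2 - 63*a - 2*sqrt(2)*a - 28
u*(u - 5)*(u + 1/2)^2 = u^4 - 4*u^3 - 19*u^2/4 - 5*u/4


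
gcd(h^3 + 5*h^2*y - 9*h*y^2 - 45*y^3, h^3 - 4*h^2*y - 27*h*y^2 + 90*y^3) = -h^2 - 2*h*y + 15*y^2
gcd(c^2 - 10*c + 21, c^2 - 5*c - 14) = c - 7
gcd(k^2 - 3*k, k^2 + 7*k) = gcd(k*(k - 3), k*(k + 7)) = k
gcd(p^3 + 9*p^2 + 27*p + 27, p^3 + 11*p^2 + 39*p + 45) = p^2 + 6*p + 9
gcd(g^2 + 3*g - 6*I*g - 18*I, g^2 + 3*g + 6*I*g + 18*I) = g + 3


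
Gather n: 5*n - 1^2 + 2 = 5*n + 1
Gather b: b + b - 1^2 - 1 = 2*b - 2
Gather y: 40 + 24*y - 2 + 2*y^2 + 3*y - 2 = 2*y^2 + 27*y + 36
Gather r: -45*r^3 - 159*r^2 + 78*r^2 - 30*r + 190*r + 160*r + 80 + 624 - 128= -45*r^3 - 81*r^2 + 320*r + 576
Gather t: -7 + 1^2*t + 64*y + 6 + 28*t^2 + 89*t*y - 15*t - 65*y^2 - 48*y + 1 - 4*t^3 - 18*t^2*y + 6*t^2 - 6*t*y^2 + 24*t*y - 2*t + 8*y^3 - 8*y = -4*t^3 + t^2*(34 - 18*y) + t*(-6*y^2 + 113*y - 16) + 8*y^3 - 65*y^2 + 8*y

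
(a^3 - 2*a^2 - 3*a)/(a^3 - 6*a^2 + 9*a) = (a + 1)/(a - 3)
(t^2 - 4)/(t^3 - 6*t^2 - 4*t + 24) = 1/(t - 6)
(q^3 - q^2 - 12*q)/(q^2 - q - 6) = q*(-q^2 + q + 12)/(-q^2 + q + 6)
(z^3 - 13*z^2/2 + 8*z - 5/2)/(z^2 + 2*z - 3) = (2*z^2 - 11*z + 5)/(2*(z + 3))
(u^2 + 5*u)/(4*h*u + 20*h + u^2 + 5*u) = u/(4*h + u)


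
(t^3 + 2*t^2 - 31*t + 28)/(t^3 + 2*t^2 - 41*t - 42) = (t^2 - 5*t + 4)/(t^2 - 5*t - 6)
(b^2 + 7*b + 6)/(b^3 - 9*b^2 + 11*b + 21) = (b + 6)/(b^2 - 10*b + 21)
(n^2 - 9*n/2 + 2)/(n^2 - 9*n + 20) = (n - 1/2)/(n - 5)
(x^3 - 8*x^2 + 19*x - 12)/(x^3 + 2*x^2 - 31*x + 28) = (x - 3)/(x + 7)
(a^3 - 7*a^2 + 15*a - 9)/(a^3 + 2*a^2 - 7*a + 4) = (a^2 - 6*a + 9)/(a^2 + 3*a - 4)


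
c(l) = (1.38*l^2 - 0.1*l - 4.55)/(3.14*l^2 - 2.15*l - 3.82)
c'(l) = (2.15 - 6.28*l)*(1.38*l^2 - 0.1*l - 4.55)/(3.14*l^2 - 2.15*l - 3.82)^2 + (2.76*l - 0.1)/(3.14*l^2 - 2.15*l - 3.82) = (-2.653*l^2 + 18.0308*l - 9.4005)/(9.8596*l^4 - 13.502*l^3 - 19.3671*l^2 + 16.426*l + 14.5924)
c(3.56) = 0.44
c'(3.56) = 0.03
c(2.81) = 0.41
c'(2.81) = 0.09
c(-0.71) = 5.32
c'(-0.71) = -46.61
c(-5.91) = 0.37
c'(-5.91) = -0.01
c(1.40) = 2.94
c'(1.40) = 23.32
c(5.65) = 0.46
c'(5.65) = 0.00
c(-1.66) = -0.07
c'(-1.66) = -0.66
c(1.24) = 1.54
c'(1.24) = 3.23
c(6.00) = 0.46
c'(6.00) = 0.00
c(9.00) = 0.46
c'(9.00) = -0.00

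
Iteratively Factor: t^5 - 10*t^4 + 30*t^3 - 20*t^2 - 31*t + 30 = (t + 1)*(t^4 - 11*t^3 + 41*t^2 - 61*t + 30) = (t - 5)*(t + 1)*(t^3 - 6*t^2 + 11*t - 6) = (t - 5)*(t - 1)*(t + 1)*(t^2 - 5*t + 6) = (t - 5)*(t - 3)*(t - 1)*(t + 1)*(t - 2)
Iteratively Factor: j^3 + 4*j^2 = (j)*(j^2 + 4*j) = j*(j + 4)*(j)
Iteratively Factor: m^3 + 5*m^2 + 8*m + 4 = (m + 2)*(m^2 + 3*m + 2) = (m + 1)*(m + 2)*(m + 2)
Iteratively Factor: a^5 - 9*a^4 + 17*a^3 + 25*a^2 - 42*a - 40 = (a - 2)*(a^4 - 7*a^3 + 3*a^2 + 31*a + 20) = (a - 2)*(a + 1)*(a^3 - 8*a^2 + 11*a + 20) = (a - 5)*(a - 2)*(a + 1)*(a^2 - 3*a - 4) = (a - 5)*(a - 4)*(a - 2)*(a + 1)*(a + 1)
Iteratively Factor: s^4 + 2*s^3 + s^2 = (s + 1)*(s^3 + s^2) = s*(s + 1)*(s^2 + s) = s^2*(s + 1)*(s + 1)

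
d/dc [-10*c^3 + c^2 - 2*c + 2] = -30*c^2 + 2*c - 2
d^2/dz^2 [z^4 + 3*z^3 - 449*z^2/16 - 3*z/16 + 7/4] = 12*z^2 + 18*z - 449/8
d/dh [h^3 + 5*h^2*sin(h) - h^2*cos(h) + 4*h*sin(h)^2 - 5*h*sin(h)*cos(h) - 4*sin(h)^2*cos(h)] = h^2*sin(h) + 5*h^2*cos(h) + 3*h^2 + 10*h*sin(h) + 4*h*sin(2*h) - 2*h*cos(h) - 5*h*cos(2*h) + sin(h) - 5*sin(2*h)/2 - 3*sin(3*h) - 2*cos(2*h) + 2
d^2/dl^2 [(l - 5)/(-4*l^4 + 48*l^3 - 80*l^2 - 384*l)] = (l*(l^3 - 12*l^2 + 20*l + 96)*(2*l^3 - 18*l^2 + 20*l + (l - 5)*(3*l^2 - 18*l + 10) + 48) - 8*(l - 5)*(l^3 - 9*l^2 + 10*l + 24)^2)/(l^3*(l^3 - 12*l^2 + 20*l + 96)^3)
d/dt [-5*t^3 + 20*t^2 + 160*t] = -15*t^2 + 40*t + 160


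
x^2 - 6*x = x*(x - 6)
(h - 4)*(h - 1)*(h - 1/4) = h^3 - 21*h^2/4 + 21*h/4 - 1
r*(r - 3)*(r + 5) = r^3 + 2*r^2 - 15*r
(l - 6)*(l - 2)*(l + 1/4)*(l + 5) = l^4 - 11*l^3/4 - 115*l^2/4 + 53*l + 15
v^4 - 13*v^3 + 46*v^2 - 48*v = v*(v - 8)*(v - 3)*(v - 2)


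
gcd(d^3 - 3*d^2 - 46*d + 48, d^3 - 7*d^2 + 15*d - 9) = d - 1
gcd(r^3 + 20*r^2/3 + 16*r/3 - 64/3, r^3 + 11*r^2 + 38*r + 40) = r + 4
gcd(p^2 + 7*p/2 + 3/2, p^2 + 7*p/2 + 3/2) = p^2 + 7*p/2 + 3/2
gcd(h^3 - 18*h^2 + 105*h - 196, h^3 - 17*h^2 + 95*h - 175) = h - 7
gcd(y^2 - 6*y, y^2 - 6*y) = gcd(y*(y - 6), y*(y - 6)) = y^2 - 6*y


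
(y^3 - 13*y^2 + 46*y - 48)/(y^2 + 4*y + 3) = (y^3 - 13*y^2 + 46*y - 48)/(y^2 + 4*y + 3)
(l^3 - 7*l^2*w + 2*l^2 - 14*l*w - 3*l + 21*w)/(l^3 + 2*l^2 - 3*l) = (l - 7*w)/l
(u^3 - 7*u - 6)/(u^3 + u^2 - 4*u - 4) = (u - 3)/(u - 2)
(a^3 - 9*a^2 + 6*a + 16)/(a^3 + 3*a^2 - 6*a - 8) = (a - 8)/(a + 4)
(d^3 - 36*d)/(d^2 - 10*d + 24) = d*(d + 6)/(d - 4)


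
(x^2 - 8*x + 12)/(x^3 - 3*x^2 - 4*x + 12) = (x - 6)/(x^2 - x - 6)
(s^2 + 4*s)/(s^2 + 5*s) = (s + 4)/(s + 5)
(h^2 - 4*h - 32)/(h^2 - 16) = (h - 8)/(h - 4)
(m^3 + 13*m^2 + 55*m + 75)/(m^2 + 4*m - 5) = (m^2 + 8*m + 15)/(m - 1)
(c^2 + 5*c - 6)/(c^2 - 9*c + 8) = (c + 6)/(c - 8)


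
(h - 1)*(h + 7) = h^2 + 6*h - 7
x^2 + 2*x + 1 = (x + 1)^2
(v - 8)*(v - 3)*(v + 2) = v^3 - 9*v^2 + 2*v + 48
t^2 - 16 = (t - 4)*(t + 4)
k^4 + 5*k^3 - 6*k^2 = k^2*(k - 1)*(k + 6)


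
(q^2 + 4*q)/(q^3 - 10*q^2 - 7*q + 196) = q/(q^2 - 14*q + 49)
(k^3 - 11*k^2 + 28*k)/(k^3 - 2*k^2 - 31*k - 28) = k*(k - 4)/(k^2 + 5*k + 4)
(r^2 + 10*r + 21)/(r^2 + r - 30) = (r^2 + 10*r + 21)/(r^2 + r - 30)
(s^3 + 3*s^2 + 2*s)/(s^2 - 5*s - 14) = s*(s + 1)/(s - 7)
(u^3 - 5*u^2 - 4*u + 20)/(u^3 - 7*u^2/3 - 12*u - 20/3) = 3*(u - 2)/(3*u + 2)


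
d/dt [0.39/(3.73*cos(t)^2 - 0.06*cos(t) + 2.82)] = (2.9094*cos(t) - 0.0234)*sin(t)/(3.73*cos(t)^2 - 0.06*cos(t) + 2.82)^2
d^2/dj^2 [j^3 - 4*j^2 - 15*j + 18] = 6*j - 8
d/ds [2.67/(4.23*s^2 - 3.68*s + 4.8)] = (9.8256 - 22.5882*s)/(4.23*s^2 - 3.68*s + 4.8)^2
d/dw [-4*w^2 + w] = 1 - 8*w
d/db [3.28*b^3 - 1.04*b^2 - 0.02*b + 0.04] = 9.84*b^2 - 2.08*b - 0.02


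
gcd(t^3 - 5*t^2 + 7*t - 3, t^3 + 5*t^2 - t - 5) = t - 1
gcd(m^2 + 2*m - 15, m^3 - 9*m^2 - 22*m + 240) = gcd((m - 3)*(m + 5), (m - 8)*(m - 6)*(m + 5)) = m + 5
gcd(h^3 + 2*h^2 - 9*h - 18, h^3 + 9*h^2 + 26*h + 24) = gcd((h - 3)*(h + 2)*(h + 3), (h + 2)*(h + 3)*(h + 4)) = h^2 + 5*h + 6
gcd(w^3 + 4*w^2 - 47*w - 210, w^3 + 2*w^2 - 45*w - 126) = w^2 - w - 42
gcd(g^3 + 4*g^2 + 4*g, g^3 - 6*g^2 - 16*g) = g^2 + 2*g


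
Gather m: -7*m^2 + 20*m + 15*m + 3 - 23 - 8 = -7*m^2 + 35*m - 28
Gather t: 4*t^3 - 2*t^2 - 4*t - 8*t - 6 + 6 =4*t^3 - 2*t^2 - 12*t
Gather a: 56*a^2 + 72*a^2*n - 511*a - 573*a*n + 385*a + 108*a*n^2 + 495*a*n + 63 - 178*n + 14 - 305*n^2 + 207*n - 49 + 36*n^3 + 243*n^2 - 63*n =a^2*(72*n + 56) + a*(108*n^2 - 78*n - 126) + 36*n^3 - 62*n^2 - 34*n + 28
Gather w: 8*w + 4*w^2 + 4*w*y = 4*w^2 + w*(4*y + 8)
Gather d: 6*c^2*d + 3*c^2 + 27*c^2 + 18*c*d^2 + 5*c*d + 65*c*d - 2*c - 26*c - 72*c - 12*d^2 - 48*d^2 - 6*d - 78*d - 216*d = 30*c^2 - 100*c + d^2*(18*c - 60) + d*(6*c^2 + 70*c - 300)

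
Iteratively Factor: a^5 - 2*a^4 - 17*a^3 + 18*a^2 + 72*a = (a + 3)*(a^4 - 5*a^3 - 2*a^2 + 24*a) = a*(a + 3)*(a^3 - 5*a^2 - 2*a + 24) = a*(a - 3)*(a + 3)*(a^2 - 2*a - 8) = a*(a - 3)*(a + 2)*(a + 3)*(a - 4)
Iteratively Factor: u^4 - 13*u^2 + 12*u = (u - 3)*(u^3 + 3*u^2 - 4*u) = (u - 3)*(u + 4)*(u^2 - u) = u*(u - 3)*(u + 4)*(u - 1)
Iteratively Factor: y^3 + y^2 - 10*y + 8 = (y - 2)*(y^2 + 3*y - 4) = (y - 2)*(y - 1)*(y + 4)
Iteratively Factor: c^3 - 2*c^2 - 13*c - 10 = (c + 1)*(c^2 - 3*c - 10) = (c - 5)*(c + 1)*(c + 2)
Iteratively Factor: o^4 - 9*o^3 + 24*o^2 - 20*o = (o - 2)*(o^3 - 7*o^2 + 10*o) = o*(o - 2)*(o^2 - 7*o + 10) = o*(o - 2)^2*(o - 5)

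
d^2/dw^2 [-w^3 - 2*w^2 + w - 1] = -6*w - 4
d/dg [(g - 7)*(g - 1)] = 2*g - 8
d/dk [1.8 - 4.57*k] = -4.57000000000000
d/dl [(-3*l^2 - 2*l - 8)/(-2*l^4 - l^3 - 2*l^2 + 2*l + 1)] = (-12*l^5 - 15*l^4 - 68*l^3 - 34*l^2 - 38*l + 14)/(4*l^8 + 4*l^7 + 9*l^6 - 4*l^5 - 4*l^4 - 10*l^3 + 4*l + 1)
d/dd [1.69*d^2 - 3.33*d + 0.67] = 3.38*d - 3.33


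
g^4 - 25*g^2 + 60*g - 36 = (g - 3)*(g - 2)*(g - 1)*(g + 6)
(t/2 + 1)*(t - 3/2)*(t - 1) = t^3/2 - t^2/4 - 7*t/4 + 3/2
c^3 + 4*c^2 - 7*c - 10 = (c - 2)*(c + 1)*(c + 5)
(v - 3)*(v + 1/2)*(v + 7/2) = v^3 + v^2 - 41*v/4 - 21/4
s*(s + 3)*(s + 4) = s^3 + 7*s^2 + 12*s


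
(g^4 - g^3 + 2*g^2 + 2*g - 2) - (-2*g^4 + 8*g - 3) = 3*g^4 - g^3 + 2*g^2 - 6*g + 1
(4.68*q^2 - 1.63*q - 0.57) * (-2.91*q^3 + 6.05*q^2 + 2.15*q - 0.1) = -13.6188*q^5 + 33.0573*q^4 + 1.8592*q^3 - 7.421*q^2 - 1.0625*q + 0.057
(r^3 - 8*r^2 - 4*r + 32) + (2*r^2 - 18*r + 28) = r^3 - 6*r^2 - 22*r + 60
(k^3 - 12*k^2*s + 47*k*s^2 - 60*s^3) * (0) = 0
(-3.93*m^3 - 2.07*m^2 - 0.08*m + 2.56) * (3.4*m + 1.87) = -13.362*m^4 - 14.3871*m^3 - 4.1429*m^2 + 8.5544*m + 4.7872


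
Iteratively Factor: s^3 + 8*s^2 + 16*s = (s + 4)*(s^2 + 4*s) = s*(s + 4)*(s + 4)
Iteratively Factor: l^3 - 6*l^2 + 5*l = (l)*(l^2 - 6*l + 5) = l*(l - 5)*(l - 1)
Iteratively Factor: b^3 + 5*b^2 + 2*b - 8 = (b - 1)*(b^2 + 6*b + 8) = (b - 1)*(b + 2)*(b + 4)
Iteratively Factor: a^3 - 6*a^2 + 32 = (a - 4)*(a^2 - 2*a - 8) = (a - 4)^2*(a + 2)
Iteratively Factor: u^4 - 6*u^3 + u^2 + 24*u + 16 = (u - 4)*(u^3 - 2*u^2 - 7*u - 4) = (u - 4)*(u + 1)*(u^2 - 3*u - 4) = (u - 4)*(u + 1)^2*(u - 4)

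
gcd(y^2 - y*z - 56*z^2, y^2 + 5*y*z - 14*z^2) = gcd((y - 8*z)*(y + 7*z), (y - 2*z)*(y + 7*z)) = y + 7*z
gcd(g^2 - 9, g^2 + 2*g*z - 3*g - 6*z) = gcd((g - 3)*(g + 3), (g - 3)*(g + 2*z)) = g - 3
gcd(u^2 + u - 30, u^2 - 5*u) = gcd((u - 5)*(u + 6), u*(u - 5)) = u - 5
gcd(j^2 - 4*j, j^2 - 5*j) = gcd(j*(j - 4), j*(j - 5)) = j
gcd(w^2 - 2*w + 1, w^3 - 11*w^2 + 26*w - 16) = w - 1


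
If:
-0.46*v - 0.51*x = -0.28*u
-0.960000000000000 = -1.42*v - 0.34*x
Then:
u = 1.42806841046278*x + 1.11066398390342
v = 0.676056338028169 - 0.23943661971831*x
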